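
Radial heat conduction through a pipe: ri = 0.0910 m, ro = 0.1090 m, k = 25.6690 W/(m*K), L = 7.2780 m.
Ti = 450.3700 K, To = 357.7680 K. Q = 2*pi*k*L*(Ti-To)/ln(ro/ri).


dT = 92.6020 K
ln(ro/ri) = 0.1805
Q = 2*pi*25.6690*7.2780*92.6020 / 0.1805 = 602243.3312 W

602243.3312 W


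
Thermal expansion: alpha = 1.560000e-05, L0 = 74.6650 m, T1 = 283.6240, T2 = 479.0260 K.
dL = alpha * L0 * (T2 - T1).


dT = 195.4020 K
dL = 1.560000e-05 * 74.6650 * 195.4020 = 0.227599 m
L_final = 74.892599 m

dL = 0.227599 m


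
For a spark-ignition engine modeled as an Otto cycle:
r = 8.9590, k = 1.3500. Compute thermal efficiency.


r^(k-1) = 2.1542
eta = 1 - 1/2.1542 = 0.5358 = 53.5796%

53.5796%


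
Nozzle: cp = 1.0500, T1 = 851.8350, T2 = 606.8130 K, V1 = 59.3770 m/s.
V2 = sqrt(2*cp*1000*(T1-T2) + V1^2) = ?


dT = 245.0220 K
2*cp*1000*dT = 514546.2000
V1^2 = 3525.6281
V2 = sqrt(518071.8281) = 719.7721 m/s

719.7721 m/s


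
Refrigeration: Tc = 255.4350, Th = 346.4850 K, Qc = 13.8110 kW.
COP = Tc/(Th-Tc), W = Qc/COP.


COP = 255.4350 / 91.0500 = 2.8054
W = 13.8110 / 2.8054 = 4.9229 kW

COP = 2.8054, W = 4.9229 kW


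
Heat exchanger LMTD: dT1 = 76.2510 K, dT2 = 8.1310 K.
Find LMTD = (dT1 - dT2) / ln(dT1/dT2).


dT1/dT2 = 9.3778
ln(dT1/dT2) = 2.2383
LMTD = 68.1200 / 2.2383 = 30.4332 K

30.4332 K


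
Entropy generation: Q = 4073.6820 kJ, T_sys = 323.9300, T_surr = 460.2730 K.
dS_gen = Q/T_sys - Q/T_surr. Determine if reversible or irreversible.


dS_sys = 4073.6820/323.9300 = 12.5758 kJ/K
dS_surr = -4073.6820/460.2730 = -8.8506 kJ/K
dS_gen = 12.5758 - 8.8506 = 3.7252 kJ/K (irreversible)

dS_gen = 3.7252 kJ/K, irreversible


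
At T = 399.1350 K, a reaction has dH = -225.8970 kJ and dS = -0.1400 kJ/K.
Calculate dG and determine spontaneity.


T*dS = 399.1350 * -0.1400 = -55.8789 kJ
dG = -225.8970 + 55.8789 = -170.0181 kJ (spontaneous)

dG = -170.0181 kJ, spontaneous


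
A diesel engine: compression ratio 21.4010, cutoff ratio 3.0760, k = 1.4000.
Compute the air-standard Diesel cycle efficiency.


r^(k-1) = 3.4054
rc^k = 4.8215
eta = 0.6139 = 61.3897%

61.3897%


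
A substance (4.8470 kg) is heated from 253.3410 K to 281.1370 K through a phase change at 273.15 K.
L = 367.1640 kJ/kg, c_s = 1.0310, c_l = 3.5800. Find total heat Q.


Q1 (sensible, solid) = 4.8470 * 1.0310 * 19.8090 = 98.9907 kJ
Q2 (latent) = 4.8470 * 367.1640 = 1779.6439 kJ
Q3 (sensible, liquid) = 4.8470 * 3.5800 * 7.9870 = 138.5925 kJ
Q_total = 2017.2271 kJ

2017.2271 kJ


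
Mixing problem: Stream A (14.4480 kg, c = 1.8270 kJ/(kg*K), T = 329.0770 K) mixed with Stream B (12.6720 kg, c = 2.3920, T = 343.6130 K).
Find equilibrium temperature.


num = 19101.8790
den = 56.7079
Tf = 336.8468 K

336.8468 K


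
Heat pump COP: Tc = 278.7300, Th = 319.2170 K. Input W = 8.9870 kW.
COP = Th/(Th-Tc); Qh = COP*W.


COP = 319.2170 / 40.4870 = 7.8844
Qh = 7.8844 * 8.9870 = 70.8574 kW

COP = 7.8844, Qh = 70.8574 kW


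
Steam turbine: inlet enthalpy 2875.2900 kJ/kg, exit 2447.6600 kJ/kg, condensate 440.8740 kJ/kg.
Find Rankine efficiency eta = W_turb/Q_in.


W = 427.6300 kJ/kg
Q_in = 2434.4160 kJ/kg
eta = 0.1757 = 17.5660%

eta = 17.5660%


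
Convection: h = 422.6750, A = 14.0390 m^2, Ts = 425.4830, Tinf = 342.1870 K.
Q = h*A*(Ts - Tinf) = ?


dT = 83.2960 K
Q = 422.6750 * 14.0390 * 83.2960 = 494272.9935 W

494272.9935 W


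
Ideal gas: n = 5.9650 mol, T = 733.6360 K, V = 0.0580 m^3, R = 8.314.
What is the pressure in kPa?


P = nRT/V = 5.9650 * 8.314 * 733.6360 / 0.0580
= 36383.2175 / 0.0580 = 627296.8532 Pa = 627.2969 kPa

627.2969 kPa


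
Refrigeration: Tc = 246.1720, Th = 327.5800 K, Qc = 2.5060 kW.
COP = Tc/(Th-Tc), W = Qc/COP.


COP = 246.1720 / 81.4080 = 3.0239
W = 2.5060 / 3.0239 = 0.8287 kW

COP = 3.0239, W = 0.8287 kW


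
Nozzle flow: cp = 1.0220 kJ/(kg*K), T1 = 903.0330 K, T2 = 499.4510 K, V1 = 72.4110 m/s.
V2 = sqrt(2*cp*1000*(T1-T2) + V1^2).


dT = 403.5820 K
2*cp*1000*dT = 824921.6080
V1^2 = 5243.3529
V2 = sqrt(830164.9609) = 911.1339 m/s

911.1339 m/s


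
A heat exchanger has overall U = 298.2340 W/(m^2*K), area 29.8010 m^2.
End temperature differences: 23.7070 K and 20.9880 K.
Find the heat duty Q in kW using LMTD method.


LMTD = 22.3199 K
Q = 298.2340 * 29.8010 * 22.3199 = 198371.9781 W = 198.3720 kW

198.3720 kW


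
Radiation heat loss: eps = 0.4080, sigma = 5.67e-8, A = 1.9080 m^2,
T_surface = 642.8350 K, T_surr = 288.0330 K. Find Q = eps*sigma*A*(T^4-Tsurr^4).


T^4 = 1.7076e+11
Tsurr^4 = 6.8829e+09
Q = 0.4080 * 5.67e-8 * 1.9080 * 1.6388e+11 = 7233.5648 W

7233.5648 W


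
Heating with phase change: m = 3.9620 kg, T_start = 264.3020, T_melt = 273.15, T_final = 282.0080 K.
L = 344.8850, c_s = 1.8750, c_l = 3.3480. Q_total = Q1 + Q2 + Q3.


Q1 (sensible, solid) = 3.9620 * 1.8750 * 8.8480 = 65.7296 kJ
Q2 (latent) = 3.9620 * 344.8850 = 1366.4344 kJ
Q3 (sensible, liquid) = 3.9620 * 3.3480 * 8.8580 = 117.4994 kJ
Q_total = 1549.6633 kJ

1549.6633 kJ


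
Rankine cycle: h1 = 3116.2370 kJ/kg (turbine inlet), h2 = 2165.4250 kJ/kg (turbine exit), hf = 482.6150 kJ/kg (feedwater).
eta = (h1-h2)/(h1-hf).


W = 950.8120 kJ/kg
Q_in = 2633.6220 kJ/kg
eta = 0.3610 = 36.1028%

eta = 36.1028%


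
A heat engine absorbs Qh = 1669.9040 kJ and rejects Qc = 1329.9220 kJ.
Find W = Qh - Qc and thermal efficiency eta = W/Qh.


W = 1669.9040 - 1329.9220 = 339.9820 kJ
eta = 339.9820 / 1669.9040 = 0.2036 = 20.3594%

W = 339.9820 kJ, eta = 20.3594%


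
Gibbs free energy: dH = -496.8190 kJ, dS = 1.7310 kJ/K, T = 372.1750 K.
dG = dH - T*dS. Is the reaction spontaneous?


T*dS = 372.1750 * 1.7310 = 644.2349 kJ
dG = -496.8190 - 644.2349 = -1141.0539 kJ (spontaneous)

dG = -1141.0539 kJ, spontaneous


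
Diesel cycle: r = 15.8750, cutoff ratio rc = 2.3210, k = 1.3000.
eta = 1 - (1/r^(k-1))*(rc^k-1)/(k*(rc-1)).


r^(k-1) = 2.2920
rc^k = 2.9880
eta = 0.4949 = 49.4930%

49.4930%


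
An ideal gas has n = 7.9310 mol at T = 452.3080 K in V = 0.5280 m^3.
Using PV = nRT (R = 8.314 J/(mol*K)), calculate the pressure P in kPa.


P = nRT/V = 7.9310 * 8.314 * 452.3080 / 0.5280
= 29824.4360 / 0.5280 = 56485.6742 Pa = 56.4857 kPa

56.4857 kPa


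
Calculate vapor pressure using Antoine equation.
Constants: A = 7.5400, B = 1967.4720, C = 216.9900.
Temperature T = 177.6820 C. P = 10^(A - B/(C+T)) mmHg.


C+T = 394.6720
B/(C+T) = 4.9851
log10(P) = 7.5400 - 4.9851 = 2.5549
P = 10^2.5549 = 358.8548 mmHg

358.8548 mmHg


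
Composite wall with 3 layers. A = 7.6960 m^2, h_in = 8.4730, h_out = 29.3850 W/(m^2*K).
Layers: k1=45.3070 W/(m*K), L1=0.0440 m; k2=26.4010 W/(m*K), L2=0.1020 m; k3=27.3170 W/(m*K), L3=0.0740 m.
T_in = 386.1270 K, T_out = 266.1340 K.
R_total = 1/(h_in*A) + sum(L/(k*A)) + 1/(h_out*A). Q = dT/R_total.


R_conv_in = 1/(8.4730*7.6960) = 0.0153
R_1 = 0.0440/(45.3070*7.6960) = 0.0001
R_2 = 0.1020/(26.4010*7.6960) = 0.0005
R_3 = 0.0740/(27.3170*7.6960) = 0.0004
R_conv_out = 1/(29.3850*7.6960) = 0.0044
R_total = 0.0207 K/W
Q = 119.9930 / 0.0207 = 5786.2556 W

R_total = 0.0207 K/W, Q = 5786.2556 W


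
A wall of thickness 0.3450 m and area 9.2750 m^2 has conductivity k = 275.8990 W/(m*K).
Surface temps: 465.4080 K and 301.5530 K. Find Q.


dT = 163.8550 K
Q = 275.8990 * 9.2750 * 163.8550 / 0.3450 = 1215359.1862 W

1215359.1862 W


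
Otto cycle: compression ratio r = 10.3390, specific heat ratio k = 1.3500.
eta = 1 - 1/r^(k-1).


r^(k-1) = 2.2650
eta = 1 - 1/2.2650 = 0.5585 = 55.8498%

55.8498%


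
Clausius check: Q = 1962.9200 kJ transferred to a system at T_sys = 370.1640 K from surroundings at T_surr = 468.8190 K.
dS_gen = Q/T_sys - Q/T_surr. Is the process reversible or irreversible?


dS_sys = 1962.9200/370.1640 = 5.3028 kJ/K
dS_surr = -1962.9200/468.8190 = -4.1869 kJ/K
dS_gen = 5.3028 - 4.1869 = 1.1159 kJ/K (irreversible)

dS_gen = 1.1159 kJ/K, irreversible


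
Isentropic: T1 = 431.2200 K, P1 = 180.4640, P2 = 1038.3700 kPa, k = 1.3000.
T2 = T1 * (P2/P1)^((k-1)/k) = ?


(k-1)/k = 0.2308
(P2/P1)^exp = 1.4975
T2 = 431.2200 * 1.4975 = 645.7652 K

645.7652 K


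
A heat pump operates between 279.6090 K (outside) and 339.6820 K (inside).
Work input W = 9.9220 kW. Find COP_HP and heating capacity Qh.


COP = 339.6820 / 60.0730 = 5.6545
Qh = 5.6545 * 9.9220 = 56.1038 kW

COP = 5.6545, Qh = 56.1038 kW


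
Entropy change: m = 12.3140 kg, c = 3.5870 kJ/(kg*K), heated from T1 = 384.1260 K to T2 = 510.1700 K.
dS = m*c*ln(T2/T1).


T2/T1 = 1.3281
ln(T2/T1) = 0.2838
dS = 12.3140 * 3.5870 * 0.2838 = 12.5344 kJ/K

12.5344 kJ/K


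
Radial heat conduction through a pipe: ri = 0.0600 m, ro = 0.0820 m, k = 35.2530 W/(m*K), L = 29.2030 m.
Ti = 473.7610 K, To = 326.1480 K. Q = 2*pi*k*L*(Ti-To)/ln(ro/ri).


dT = 147.6130 K
ln(ro/ri) = 0.3124
Q = 2*pi*35.2530*29.2030*147.6130 / 0.3124 = 3056695.6099 W

3056695.6099 W


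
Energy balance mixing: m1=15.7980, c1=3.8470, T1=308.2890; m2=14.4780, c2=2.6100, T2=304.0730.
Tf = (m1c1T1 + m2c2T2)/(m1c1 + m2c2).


num = 30226.4178
den = 98.5625
Tf = 306.6726 K

306.6726 K


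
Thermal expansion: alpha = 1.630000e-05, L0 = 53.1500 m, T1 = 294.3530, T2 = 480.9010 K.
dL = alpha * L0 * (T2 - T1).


dT = 186.5480 K
dL = 1.630000e-05 * 53.1500 * 186.5480 = 0.161615 m
L_final = 53.311615 m

dL = 0.161615 m


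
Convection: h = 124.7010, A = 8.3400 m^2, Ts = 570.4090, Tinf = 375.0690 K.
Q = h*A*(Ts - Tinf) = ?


dT = 195.3400 K
Q = 124.7010 * 8.3400 * 195.3400 = 203154.8385 W

203154.8385 W


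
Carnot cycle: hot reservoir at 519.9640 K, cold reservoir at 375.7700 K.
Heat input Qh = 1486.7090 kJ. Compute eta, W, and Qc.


eta = 1 - 375.7700/519.9640 = 0.2773
W = 0.2773 * 1486.7090 = 412.2872 kJ
Qc = 1486.7090 - 412.2872 = 1074.4218 kJ

eta = 27.7315%, W = 412.2872 kJ, Qc = 1074.4218 kJ


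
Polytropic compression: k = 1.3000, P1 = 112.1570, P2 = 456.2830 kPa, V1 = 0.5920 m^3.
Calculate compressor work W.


(k-1)/k = 0.2308
(P2/P1)^exp = 1.3824
W = 4.3333 * 112.1570 * 0.5920 * (1.3824 - 1) = 110.0231 kJ

110.0231 kJ


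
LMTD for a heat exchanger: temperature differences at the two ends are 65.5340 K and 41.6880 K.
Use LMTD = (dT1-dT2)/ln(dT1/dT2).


dT1/dT2 = 1.5720
ln(dT1/dT2) = 0.4524
LMTD = 23.8460 / 0.4524 = 52.7151 K

52.7151 K


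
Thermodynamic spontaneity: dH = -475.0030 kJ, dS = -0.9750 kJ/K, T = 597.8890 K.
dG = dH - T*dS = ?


T*dS = 597.8890 * -0.9750 = -582.9418 kJ
dG = -475.0030 + 582.9418 = 107.9388 kJ (non-spontaneous)

dG = 107.9388 kJ, non-spontaneous


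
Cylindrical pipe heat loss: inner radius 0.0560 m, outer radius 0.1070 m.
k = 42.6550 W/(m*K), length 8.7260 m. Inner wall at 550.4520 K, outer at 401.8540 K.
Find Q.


dT = 148.5980 K
ln(ro/ri) = 0.6475
Q = 2*pi*42.6550*8.7260*148.5980 / 0.6475 = 536727.1265 W

536727.1265 W


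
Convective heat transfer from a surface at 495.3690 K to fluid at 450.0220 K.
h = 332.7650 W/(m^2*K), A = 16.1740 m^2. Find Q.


dT = 45.3470 K
Q = 332.7650 * 16.1740 * 45.3470 = 244063.9529 W

244063.9529 W


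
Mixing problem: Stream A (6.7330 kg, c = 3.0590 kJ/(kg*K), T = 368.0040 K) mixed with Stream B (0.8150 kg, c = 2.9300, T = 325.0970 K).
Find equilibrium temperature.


num = 8355.8167
den = 22.9842
Tf = 363.5462 K

363.5462 K


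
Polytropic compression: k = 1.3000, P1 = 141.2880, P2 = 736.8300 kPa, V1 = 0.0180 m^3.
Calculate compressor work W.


(k-1)/k = 0.2308
(P2/P1)^exp = 1.4639
W = 4.3333 * 141.2880 * 0.0180 * (1.4639 - 1) = 5.1128 kJ

5.1128 kJ


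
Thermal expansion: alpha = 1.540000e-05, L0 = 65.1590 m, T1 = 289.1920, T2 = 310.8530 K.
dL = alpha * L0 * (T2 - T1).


dT = 21.6610 K
dL = 1.540000e-05 * 65.1590 * 21.6610 = 0.021736 m
L_final = 65.180736 m

dL = 0.021736 m


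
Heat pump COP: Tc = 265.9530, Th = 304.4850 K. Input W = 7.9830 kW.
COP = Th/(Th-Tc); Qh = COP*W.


COP = 304.4850 / 38.5320 = 7.9021
Qh = 7.9021 * 7.9830 = 63.0827 kW

COP = 7.9021, Qh = 63.0827 kW


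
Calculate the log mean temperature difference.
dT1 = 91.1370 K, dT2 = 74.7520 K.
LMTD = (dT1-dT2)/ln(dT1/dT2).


dT1/dT2 = 1.2192
ln(dT1/dT2) = 0.1982
LMTD = 16.3850 / 0.1982 = 82.6741 K

82.6741 K


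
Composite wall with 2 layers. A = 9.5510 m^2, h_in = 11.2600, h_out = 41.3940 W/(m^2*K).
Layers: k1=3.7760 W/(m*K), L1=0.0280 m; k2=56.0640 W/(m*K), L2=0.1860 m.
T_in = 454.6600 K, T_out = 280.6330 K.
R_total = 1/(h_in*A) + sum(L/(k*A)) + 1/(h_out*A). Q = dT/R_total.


R_conv_in = 1/(11.2600*9.5510) = 0.0093
R_1 = 0.0280/(3.7760*9.5510) = 0.0008
R_2 = 0.1860/(56.0640*9.5510) = 0.0003
R_conv_out = 1/(41.3940*9.5510) = 0.0025
R_total = 0.0130 K/W
Q = 174.0270 / 0.0130 = 13436.6969 W

R_total = 0.0130 K/W, Q = 13436.6969 W


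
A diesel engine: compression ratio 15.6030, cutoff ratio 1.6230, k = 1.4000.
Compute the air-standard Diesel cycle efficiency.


r^(k-1) = 3.0011
rc^k = 1.9699
eta = 0.6295 = 62.9463%

62.9463%


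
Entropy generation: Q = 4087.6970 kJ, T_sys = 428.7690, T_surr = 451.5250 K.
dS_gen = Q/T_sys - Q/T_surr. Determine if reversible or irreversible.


dS_sys = 4087.6970/428.7690 = 9.5336 kJ/K
dS_surr = -4087.6970/451.5250 = -9.0531 kJ/K
dS_gen = 9.5336 - 9.0531 = 0.4805 kJ/K (irreversible)

dS_gen = 0.4805 kJ/K, irreversible


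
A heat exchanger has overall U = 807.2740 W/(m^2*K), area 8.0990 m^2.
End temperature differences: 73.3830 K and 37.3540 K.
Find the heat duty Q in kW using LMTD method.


LMTD = 53.3564 K
Q = 807.2740 * 8.0990 * 53.3564 = 348849.8176 W = 348.8498 kW

348.8498 kW


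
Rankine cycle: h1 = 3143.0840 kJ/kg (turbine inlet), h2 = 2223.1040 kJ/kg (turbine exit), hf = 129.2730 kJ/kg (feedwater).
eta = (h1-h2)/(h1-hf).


W = 919.9800 kJ/kg
Q_in = 3013.8110 kJ/kg
eta = 0.3053 = 30.5255%

eta = 30.5255%


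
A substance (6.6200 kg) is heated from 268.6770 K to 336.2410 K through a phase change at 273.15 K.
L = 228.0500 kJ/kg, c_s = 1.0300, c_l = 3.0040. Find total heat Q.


Q1 (sensible, solid) = 6.6200 * 1.0300 * 4.4730 = 30.4996 kJ
Q2 (latent) = 6.6200 * 228.0500 = 1509.6910 kJ
Q3 (sensible, liquid) = 6.6200 * 3.0040 * 63.0910 = 1254.6579 kJ
Q_total = 2794.8485 kJ

2794.8485 kJ


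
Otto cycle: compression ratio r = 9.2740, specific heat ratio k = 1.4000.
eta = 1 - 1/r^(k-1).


r^(k-1) = 2.4373
eta = 1 - 1/2.4373 = 0.5897 = 58.9708%

58.9708%


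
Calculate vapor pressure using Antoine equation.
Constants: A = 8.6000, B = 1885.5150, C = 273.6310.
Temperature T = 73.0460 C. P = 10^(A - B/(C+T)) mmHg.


C+T = 346.6770
B/(C+T) = 5.4388
log10(P) = 8.6000 - 5.4388 = 3.1612
P = 10^3.1612 = 1449.3609 mmHg

1449.3609 mmHg


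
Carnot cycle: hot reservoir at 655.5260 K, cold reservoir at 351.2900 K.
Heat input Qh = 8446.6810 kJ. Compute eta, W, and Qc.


eta = 1 - 351.2900/655.5260 = 0.4641
W = 0.4641 * 8446.6810 = 3920.1869 kJ
Qc = 8446.6810 - 3920.1869 = 4526.4941 kJ

eta = 46.4110%, W = 3920.1869 kJ, Qc = 4526.4941 kJ


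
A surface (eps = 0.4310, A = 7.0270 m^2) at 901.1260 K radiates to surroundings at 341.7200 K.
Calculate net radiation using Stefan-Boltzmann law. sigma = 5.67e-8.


T^4 = 6.5939e+11
Tsurr^4 = 1.3636e+10
Q = 0.4310 * 5.67e-8 * 7.0270 * 6.4575e+11 = 110891.2352 W

110891.2352 W


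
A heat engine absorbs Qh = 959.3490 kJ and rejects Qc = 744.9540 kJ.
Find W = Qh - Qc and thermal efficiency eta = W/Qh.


W = 959.3490 - 744.9540 = 214.3950 kJ
eta = 214.3950 / 959.3490 = 0.2235 = 22.3480%

W = 214.3950 kJ, eta = 22.3480%


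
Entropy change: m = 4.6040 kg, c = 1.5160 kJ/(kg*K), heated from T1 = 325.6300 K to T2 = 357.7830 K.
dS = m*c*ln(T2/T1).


T2/T1 = 1.0987
ln(T2/T1) = 0.0942
dS = 4.6040 * 1.5160 * 0.0942 = 0.6572 kJ/K

0.6572 kJ/K


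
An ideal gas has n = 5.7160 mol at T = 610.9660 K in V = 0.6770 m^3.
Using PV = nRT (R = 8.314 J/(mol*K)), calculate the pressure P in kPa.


P = nRT/V = 5.7160 * 8.314 * 610.9660 / 0.6770
= 29034.8297 / 0.6770 = 42887.4885 Pa = 42.8875 kPa

42.8875 kPa


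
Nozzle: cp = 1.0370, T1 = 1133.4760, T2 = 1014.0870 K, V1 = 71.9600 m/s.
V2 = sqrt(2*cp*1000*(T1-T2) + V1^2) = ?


dT = 119.3890 K
2*cp*1000*dT = 247612.7860
V1^2 = 5178.2416
V2 = sqrt(252791.0276) = 502.7833 m/s

502.7833 m/s


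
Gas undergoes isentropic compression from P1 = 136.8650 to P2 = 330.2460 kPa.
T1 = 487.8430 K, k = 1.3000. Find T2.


(k-1)/k = 0.2308
(P2/P1)^exp = 1.2254
T2 = 487.8430 * 1.2254 = 597.8053 K

597.8053 K


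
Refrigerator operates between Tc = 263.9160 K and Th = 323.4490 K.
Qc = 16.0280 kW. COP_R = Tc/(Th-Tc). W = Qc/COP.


COP = 263.9160 / 59.5330 = 4.4331
W = 16.0280 / 4.4331 = 3.6155 kW

COP = 4.4331, W = 3.6155 kW


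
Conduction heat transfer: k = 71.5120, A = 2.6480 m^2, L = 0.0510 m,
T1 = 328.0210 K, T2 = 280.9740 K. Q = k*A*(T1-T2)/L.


dT = 47.0470 K
Q = 71.5120 * 2.6480 * 47.0470 / 0.0510 = 174686.2269 W

174686.2269 W


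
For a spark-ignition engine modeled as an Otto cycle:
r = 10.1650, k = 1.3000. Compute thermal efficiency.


r^(k-1) = 2.0051
eta = 1 - 1/2.0051 = 0.5013 = 50.1267%

50.1267%


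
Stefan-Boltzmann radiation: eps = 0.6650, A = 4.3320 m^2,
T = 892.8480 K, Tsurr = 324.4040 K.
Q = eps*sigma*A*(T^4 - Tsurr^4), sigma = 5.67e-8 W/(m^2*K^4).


T^4 = 6.3549e+11
Tsurr^4 = 1.1075e+10
Q = 0.6650 * 5.67e-8 * 4.3320 * 6.2442e+11 = 101992.4173 W

101992.4173 W


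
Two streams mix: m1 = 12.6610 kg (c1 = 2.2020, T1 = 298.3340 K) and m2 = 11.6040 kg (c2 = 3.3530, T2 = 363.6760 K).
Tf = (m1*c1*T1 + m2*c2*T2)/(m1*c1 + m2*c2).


num = 22467.3922
den = 66.7877
Tf = 336.4000 K

336.4000 K


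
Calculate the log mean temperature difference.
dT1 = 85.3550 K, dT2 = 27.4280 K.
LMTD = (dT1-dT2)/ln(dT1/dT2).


dT1/dT2 = 3.1120
ln(dT1/dT2) = 1.1353
LMTD = 57.9270 / 1.1353 = 51.0256 K

51.0256 K


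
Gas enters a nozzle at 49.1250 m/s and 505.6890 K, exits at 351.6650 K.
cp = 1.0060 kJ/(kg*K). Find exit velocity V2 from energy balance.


dT = 154.0240 K
2*cp*1000*dT = 309896.2880
V1^2 = 2413.2656
V2 = sqrt(312309.5536) = 558.8466 m/s

558.8466 m/s


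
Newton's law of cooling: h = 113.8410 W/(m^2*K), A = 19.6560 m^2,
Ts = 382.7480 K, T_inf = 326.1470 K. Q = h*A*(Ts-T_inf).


dT = 56.6010 K
Q = 113.8410 * 19.6560 * 56.6010 = 126653.7199 W

126653.7199 W


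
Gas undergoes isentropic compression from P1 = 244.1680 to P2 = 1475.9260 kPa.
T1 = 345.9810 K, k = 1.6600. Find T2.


(k-1)/k = 0.3976
(P2/P1)^exp = 2.0449
T2 = 345.9810 * 2.0449 = 707.4891 K

707.4891 K


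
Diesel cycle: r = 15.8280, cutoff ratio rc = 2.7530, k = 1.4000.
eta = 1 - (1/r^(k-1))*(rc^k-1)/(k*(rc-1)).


r^(k-1) = 3.0184
rc^k = 4.1279
eta = 0.5777 = 57.7748%

57.7748%


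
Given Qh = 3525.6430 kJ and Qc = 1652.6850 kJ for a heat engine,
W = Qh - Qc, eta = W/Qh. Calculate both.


W = 3525.6430 - 1652.6850 = 1872.9580 kJ
eta = 1872.9580 / 3525.6430 = 0.5312 = 53.1239%

W = 1872.9580 kJ, eta = 53.1239%


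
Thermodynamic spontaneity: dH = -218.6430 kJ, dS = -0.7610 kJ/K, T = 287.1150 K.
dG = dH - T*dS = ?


T*dS = 287.1150 * -0.7610 = -218.4945 kJ
dG = -218.6430 + 218.4945 = -0.1485 kJ (spontaneous)

dG = -0.1485 kJ, spontaneous


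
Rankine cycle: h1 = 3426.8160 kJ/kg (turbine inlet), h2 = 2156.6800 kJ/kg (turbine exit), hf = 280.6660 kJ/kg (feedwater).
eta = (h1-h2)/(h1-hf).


W = 1270.1360 kJ/kg
Q_in = 3146.1500 kJ/kg
eta = 0.4037 = 40.3711%

eta = 40.3711%


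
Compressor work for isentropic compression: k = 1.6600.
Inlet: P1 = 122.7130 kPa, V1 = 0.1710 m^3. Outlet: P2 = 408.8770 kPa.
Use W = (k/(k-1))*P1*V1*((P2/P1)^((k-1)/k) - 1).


(k-1)/k = 0.3976
(P2/P1)^exp = 1.6137
W = 2.5152 * 122.7130 * 0.1710 * (1.6137 - 1) = 32.3894 kJ

32.3894 kJ


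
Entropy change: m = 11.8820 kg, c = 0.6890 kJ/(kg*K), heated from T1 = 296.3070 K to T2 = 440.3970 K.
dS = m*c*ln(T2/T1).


T2/T1 = 1.4863
ln(T2/T1) = 0.3963
dS = 11.8820 * 0.6890 * 0.3963 = 3.2442 kJ/K

3.2442 kJ/K


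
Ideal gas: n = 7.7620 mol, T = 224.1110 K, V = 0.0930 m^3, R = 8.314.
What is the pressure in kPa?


P = nRT/V = 7.7620 * 8.314 * 224.1110 / 0.0930
= 14462.6152 / 0.0930 = 155511.9917 Pa = 155.5120 kPa

155.5120 kPa


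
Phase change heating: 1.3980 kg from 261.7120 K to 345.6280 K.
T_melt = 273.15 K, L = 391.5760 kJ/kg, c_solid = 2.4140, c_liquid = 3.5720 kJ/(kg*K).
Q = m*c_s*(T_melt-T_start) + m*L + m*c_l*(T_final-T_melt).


Q1 (sensible, solid) = 1.3980 * 2.4140 * 11.4380 = 38.6006 kJ
Q2 (latent) = 1.3980 * 391.5760 = 547.4232 kJ
Q3 (sensible, liquid) = 1.3980 * 3.5720 * 72.4780 = 361.9302 kJ
Q_total = 947.9541 kJ

947.9541 kJ


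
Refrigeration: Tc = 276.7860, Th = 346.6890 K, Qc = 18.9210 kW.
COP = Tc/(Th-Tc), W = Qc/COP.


COP = 276.7860 / 69.9030 = 3.9596
W = 18.9210 / 3.9596 = 4.7785 kW

COP = 3.9596, W = 4.7785 kW


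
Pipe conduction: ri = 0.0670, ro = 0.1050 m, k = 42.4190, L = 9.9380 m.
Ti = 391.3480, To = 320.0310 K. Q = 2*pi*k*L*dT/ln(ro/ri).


dT = 71.3170 K
ln(ro/ri) = 0.4493
Q = 2*pi*42.4190*9.9380*71.3170 / 0.4493 = 420462.3632 W

420462.3632 W


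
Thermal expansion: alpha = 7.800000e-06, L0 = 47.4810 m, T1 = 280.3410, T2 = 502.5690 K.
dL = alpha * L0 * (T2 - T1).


dT = 222.2280 K
dL = 7.800000e-06 * 47.4810 * 222.2280 = 0.082303 m
L_final = 47.563303 m

dL = 0.082303 m


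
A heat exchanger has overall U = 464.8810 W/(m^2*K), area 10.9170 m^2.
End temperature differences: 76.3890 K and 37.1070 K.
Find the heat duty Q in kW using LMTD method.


LMTD = 54.4047 K
Q = 464.8810 * 10.9170 * 54.4047 = 276109.6628 W = 276.1097 kW

276.1097 kW


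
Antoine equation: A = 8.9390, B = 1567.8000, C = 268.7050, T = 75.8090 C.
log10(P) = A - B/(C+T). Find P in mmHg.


C+T = 344.5140
B/(C+T) = 4.5508
log10(P) = 8.9390 - 4.5508 = 4.3882
P = 10^4.3882 = 24447.8989 mmHg

24447.8989 mmHg


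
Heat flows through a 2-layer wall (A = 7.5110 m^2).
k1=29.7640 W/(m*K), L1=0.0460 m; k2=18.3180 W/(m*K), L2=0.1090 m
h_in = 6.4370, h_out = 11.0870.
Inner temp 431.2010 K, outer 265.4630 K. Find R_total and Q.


R_conv_in = 1/(6.4370*7.5110) = 0.0207
R_1 = 0.0460/(29.7640*7.5110) = 0.0002
R_2 = 0.1090/(18.3180*7.5110) = 0.0008
R_conv_out = 1/(11.0870*7.5110) = 0.0120
R_total = 0.0337 K/W
Q = 165.7380 / 0.0337 = 4919.5416 W

R_total = 0.0337 K/W, Q = 4919.5416 W


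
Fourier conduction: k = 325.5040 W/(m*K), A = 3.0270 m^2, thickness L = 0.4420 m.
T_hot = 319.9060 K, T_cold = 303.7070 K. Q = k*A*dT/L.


dT = 16.1990 K
Q = 325.5040 * 3.0270 * 16.1990 / 0.4420 = 36110.5985 W

36110.5985 W


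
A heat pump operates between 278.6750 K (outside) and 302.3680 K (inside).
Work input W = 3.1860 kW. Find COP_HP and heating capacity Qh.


COP = 302.3680 / 23.6930 = 12.7619
Qh = 12.7619 * 3.1860 = 40.6595 kW

COP = 12.7619, Qh = 40.6595 kW


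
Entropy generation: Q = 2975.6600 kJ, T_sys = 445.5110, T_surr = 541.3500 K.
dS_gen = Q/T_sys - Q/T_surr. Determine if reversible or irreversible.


dS_sys = 2975.6600/445.5110 = 6.6792 kJ/K
dS_surr = -2975.6600/541.3500 = -5.4967 kJ/K
dS_gen = 6.6792 - 5.4967 = 1.1825 kJ/K (irreversible)

dS_gen = 1.1825 kJ/K, irreversible


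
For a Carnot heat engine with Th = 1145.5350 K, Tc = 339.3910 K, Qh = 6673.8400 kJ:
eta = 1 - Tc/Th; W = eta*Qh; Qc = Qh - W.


eta = 1 - 339.3910/1145.5350 = 0.7037
W = 0.7037 * 6673.8400 = 4696.5619 kJ
Qc = 6673.8400 - 4696.5619 = 1977.2781 kJ

eta = 70.3727%, W = 4696.5619 kJ, Qc = 1977.2781 kJ


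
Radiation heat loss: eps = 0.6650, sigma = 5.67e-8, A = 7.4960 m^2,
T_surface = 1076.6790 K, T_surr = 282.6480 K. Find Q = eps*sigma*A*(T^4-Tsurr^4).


T^4 = 1.3438e+12
Tsurr^4 = 6.3824e+09
Q = 0.6650 * 5.67e-8 * 7.4960 * 1.3374e+12 = 378017.3213 W

378017.3213 W


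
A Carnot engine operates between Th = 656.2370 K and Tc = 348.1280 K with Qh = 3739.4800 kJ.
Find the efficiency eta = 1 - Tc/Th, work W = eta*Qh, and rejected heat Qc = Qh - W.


eta = 1 - 348.1280/656.2370 = 0.4695
W = 0.4695 * 3739.4800 = 1755.7185 kJ
Qc = 3739.4800 - 1755.7185 = 1983.7615 kJ

eta = 46.9509%, W = 1755.7185 kJ, Qc = 1983.7615 kJ


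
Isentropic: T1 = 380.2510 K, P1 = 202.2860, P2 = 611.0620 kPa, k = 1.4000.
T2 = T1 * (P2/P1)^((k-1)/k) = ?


(k-1)/k = 0.2857
(P2/P1)^exp = 1.3714
T2 = 380.2510 * 1.3714 = 521.4916 K

521.4916 K


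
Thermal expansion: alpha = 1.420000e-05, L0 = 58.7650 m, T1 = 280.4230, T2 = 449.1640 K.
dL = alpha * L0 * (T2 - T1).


dT = 168.7410 K
dL = 1.420000e-05 * 58.7650 * 168.7410 = 0.140808 m
L_final = 58.905808 m

dL = 0.140808 m


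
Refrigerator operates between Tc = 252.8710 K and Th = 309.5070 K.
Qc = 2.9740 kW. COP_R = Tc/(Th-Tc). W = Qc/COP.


COP = 252.8710 / 56.6360 = 4.4648
W = 2.9740 / 4.4648 = 0.6661 kW

COP = 4.4648, W = 0.6661 kW


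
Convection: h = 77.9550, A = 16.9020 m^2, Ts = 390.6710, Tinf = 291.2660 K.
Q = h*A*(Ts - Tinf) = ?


dT = 99.4050 K
Q = 77.9550 * 16.9020 * 99.4050 = 130975.5717 W

130975.5717 W


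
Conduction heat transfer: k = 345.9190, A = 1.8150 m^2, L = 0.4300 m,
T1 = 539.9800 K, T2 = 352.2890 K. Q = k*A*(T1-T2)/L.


dT = 187.6910 K
Q = 345.9190 * 1.8150 * 187.6910 / 0.4300 = 274047.6226 W

274047.6226 W


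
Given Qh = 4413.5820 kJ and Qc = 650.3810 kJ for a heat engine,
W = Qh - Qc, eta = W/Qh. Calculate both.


W = 4413.5820 - 650.3810 = 3763.2010 kJ
eta = 3763.2010 / 4413.5820 = 0.8526 = 85.2641%

W = 3763.2010 kJ, eta = 85.2641%


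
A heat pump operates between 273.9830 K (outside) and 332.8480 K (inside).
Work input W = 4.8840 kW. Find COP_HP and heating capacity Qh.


COP = 332.8480 / 58.8650 = 5.6544
Qh = 5.6544 * 4.8840 = 27.6162 kW

COP = 5.6544, Qh = 27.6162 kW


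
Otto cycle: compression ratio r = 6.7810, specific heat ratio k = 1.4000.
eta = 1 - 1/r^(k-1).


r^(k-1) = 2.1504
eta = 1 - 1/2.1504 = 0.5350 = 53.4968%

53.4968%


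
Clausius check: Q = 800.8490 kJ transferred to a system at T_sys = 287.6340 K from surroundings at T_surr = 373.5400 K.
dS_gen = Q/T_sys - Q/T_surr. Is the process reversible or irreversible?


dS_sys = 800.8490/287.6340 = 2.7843 kJ/K
dS_surr = -800.8490/373.5400 = -2.1439 kJ/K
dS_gen = 2.7843 - 2.1439 = 0.6403 kJ/K (irreversible)

dS_gen = 0.6403 kJ/K, irreversible


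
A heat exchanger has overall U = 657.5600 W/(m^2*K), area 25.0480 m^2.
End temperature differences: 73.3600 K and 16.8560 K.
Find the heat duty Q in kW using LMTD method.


LMTD = 38.4205 K
Q = 657.5600 * 25.0480 * 38.4205 = 632807.7159 W = 632.8077 kW

632.8077 kW


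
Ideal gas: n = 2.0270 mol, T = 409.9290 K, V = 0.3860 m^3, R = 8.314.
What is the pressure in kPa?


P = nRT/V = 2.0270 * 8.314 * 409.9290 / 0.3860
= 6908.3195 / 0.3860 = 17897.2007 Pa = 17.8972 kPa

17.8972 kPa


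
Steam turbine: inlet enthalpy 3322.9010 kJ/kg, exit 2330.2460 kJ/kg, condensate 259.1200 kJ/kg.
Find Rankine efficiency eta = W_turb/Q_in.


W = 992.6550 kJ/kg
Q_in = 3063.7810 kJ/kg
eta = 0.3240 = 32.3997%

eta = 32.3997%


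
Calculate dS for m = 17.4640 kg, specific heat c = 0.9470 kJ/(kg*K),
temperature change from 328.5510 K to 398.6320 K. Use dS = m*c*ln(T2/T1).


T2/T1 = 1.2133
ln(T2/T1) = 0.1933
dS = 17.4640 * 0.9470 * 0.1933 = 3.1976 kJ/K

3.1976 kJ/K


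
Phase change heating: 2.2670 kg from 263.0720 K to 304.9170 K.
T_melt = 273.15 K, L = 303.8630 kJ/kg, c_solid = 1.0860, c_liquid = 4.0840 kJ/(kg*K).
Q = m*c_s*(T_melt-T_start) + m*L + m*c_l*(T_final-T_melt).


Q1 (sensible, solid) = 2.2670 * 1.0860 * 10.0780 = 24.8117 kJ
Q2 (latent) = 2.2670 * 303.8630 = 688.8574 kJ
Q3 (sensible, liquid) = 2.2670 * 4.0840 * 31.7670 = 294.1125 kJ
Q_total = 1007.7816 kJ

1007.7816 kJ


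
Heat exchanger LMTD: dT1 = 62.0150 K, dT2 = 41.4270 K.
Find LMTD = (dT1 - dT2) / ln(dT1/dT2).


dT1/dT2 = 1.4970
ln(dT1/dT2) = 0.4034
LMTD = 20.5880 / 0.4034 = 51.0307 K

51.0307 K


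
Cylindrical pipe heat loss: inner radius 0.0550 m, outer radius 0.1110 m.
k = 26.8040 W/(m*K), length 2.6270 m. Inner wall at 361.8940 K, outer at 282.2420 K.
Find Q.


dT = 79.6520 K
ln(ro/ri) = 0.7022
Q = 2*pi*26.8040*2.6270*79.6520 / 0.7022 = 50185.3845 W

50185.3845 W


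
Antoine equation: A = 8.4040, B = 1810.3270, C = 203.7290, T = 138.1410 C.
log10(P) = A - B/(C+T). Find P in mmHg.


C+T = 341.8700
B/(C+T) = 5.2954
log10(P) = 8.4040 - 5.2954 = 3.1086
P = 10^3.1086 = 1284.2020 mmHg

1284.2020 mmHg


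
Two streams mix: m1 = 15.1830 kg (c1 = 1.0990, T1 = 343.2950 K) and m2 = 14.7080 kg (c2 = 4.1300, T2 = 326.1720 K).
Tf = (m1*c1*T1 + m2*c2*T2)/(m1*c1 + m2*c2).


num = 25541.2656
den = 77.4302
Tf = 329.8620 K

329.8620 K


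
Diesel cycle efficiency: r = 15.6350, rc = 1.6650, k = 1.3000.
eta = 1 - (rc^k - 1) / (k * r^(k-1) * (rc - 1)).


r^(k-1) = 2.2815
rc^k = 1.9402
eta = 0.5233 = 52.3339%

52.3339%


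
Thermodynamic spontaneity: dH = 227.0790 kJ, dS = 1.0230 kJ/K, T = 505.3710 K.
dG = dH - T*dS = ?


T*dS = 505.3710 * 1.0230 = 516.9945 kJ
dG = 227.0790 - 516.9945 = -289.9155 kJ (spontaneous)

dG = -289.9155 kJ, spontaneous


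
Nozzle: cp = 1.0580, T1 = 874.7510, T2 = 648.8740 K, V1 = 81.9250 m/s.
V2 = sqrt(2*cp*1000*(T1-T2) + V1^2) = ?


dT = 225.8770 K
2*cp*1000*dT = 477955.7320
V1^2 = 6711.7056
V2 = sqrt(484667.4376) = 696.1806 m/s

696.1806 m/s


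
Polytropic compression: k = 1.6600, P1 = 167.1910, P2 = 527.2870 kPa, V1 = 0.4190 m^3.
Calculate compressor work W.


(k-1)/k = 0.3976
(P2/P1)^exp = 1.5788
W = 2.5152 * 167.1910 * 0.4190 * (1.5788 - 1) = 101.9840 kJ

101.9840 kJ


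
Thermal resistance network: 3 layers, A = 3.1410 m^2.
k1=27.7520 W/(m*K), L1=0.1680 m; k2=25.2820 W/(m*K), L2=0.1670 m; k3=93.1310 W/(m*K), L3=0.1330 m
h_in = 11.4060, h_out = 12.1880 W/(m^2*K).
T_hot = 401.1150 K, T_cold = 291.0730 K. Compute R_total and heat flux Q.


R_conv_in = 1/(11.4060*3.1410) = 0.0279
R_1 = 0.1680/(27.7520*3.1410) = 0.0019
R_2 = 0.1670/(25.2820*3.1410) = 0.0021
R_3 = 0.1330/(93.1310*3.1410) = 0.0005
R_conv_out = 1/(12.1880*3.1410) = 0.0261
R_total = 0.0585 K/W
Q = 110.0420 / 0.0585 = 1880.4481 W

R_total = 0.0585 K/W, Q = 1880.4481 W


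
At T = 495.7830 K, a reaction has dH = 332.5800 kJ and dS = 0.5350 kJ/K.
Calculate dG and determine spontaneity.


T*dS = 495.7830 * 0.5350 = 265.2439 kJ
dG = 332.5800 - 265.2439 = 67.3361 kJ (non-spontaneous)

dG = 67.3361 kJ, non-spontaneous


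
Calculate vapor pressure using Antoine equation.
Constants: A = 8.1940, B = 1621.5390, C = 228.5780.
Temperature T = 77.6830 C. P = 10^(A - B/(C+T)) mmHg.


C+T = 306.2610
B/(C+T) = 5.2946
log10(P) = 8.1940 - 5.2946 = 2.8994
P = 10^2.8994 = 793.1749 mmHg

793.1749 mmHg


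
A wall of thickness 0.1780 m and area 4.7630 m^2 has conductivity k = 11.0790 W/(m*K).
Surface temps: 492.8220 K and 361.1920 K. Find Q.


dT = 131.6300 K
Q = 11.0790 * 4.7630 * 131.6300 / 0.1780 = 39022.5839 W

39022.5839 W


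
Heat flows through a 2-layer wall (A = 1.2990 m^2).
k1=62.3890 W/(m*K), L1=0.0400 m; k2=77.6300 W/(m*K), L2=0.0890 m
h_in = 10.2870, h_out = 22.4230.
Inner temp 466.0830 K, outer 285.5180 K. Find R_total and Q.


R_conv_in = 1/(10.2870*1.2990) = 0.0748
R_1 = 0.0400/(62.3890*1.2990) = 0.0005
R_2 = 0.0890/(77.6300*1.2990) = 0.0009
R_conv_out = 1/(22.4230*1.2990) = 0.0343
R_total = 0.1105 K/W
Q = 180.5650 / 0.1105 = 1633.4438 W

R_total = 0.1105 K/W, Q = 1633.4438 W


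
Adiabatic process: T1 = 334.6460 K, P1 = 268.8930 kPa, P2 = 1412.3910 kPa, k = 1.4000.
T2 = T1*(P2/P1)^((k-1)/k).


(k-1)/k = 0.2857
(P2/P1)^exp = 1.6063
T2 = 334.6460 * 1.6063 = 537.5356 K

537.5356 K


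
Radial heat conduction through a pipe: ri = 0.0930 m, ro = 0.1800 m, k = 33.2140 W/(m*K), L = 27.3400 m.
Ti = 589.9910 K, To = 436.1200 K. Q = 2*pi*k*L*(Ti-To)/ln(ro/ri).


dT = 153.8710 K
ln(ro/ri) = 0.6604
Q = 2*pi*33.2140*27.3400*153.8710 / 0.6604 = 1329466.2447 W

1329466.2447 W


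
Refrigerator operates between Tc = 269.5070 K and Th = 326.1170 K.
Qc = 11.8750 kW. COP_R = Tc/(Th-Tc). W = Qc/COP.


COP = 269.5070 / 56.6100 = 4.7608
W = 11.8750 / 4.7608 = 2.4943 kW

COP = 4.7608, W = 2.4943 kW


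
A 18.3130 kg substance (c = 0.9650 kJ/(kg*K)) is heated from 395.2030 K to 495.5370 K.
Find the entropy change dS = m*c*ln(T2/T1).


T2/T1 = 1.2539
ln(T2/T1) = 0.2262
dS = 18.3130 * 0.9650 * 0.2262 = 3.9982 kJ/K

3.9982 kJ/K


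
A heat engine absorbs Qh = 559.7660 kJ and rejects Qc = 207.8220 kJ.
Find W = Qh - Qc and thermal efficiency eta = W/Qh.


W = 559.7660 - 207.8220 = 351.9440 kJ
eta = 351.9440 / 559.7660 = 0.6287 = 62.8734%

W = 351.9440 kJ, eta = 62.8734%


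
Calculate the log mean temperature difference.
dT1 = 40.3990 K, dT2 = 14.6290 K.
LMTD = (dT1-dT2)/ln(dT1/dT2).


dT1/dT2 = 2.7616
ln(dT1/dT2) = 1.0158
LMTD = 25.7700 / 1.0158 = 25.3692 K

25.3692 K


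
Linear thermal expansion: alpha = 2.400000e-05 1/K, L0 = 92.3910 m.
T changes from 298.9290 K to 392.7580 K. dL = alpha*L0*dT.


dT = 93.8290 K
dL = 2.400000e-05 * 92.3910 * 93.8290 = 0.208055 m
L_final = 92.599055 m

dL = 0.208055 m


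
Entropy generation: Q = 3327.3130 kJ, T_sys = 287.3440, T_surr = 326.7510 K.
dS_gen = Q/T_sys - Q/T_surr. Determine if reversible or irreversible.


dS_sys = 3327.3130/287.3440 = 11.5795 kJ/K
dS_surr = -3327.3130/326.7510 = -10.1830 kJ/K
dS_gen = 11.5795 - 10.1830 = 1.3965 kJ/K (irreversible)

dS_gen = 1.3965 kJ/K, irreversible


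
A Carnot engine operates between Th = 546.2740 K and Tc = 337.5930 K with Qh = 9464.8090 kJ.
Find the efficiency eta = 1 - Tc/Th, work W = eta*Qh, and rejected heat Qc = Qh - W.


eta = 1 - 337.5930/546.2740 = 0.3820
W = 0.3820 * 9464.8090 = 3615.6321 kJ
Qc = 9464.8090 - 3615.6321 = 5849.1769 kJ

eta = 38.2008%, W = 3615.6321 kJ, Qc = 5849.1769 kJ


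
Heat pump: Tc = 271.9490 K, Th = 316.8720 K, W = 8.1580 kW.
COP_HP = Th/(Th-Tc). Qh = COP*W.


COP = 316.8720 / 44.9230 = 7.0537
Qh = 7.0537 * 8.1580 = 57.5438 kW

COP = 7.0537, Qh = 57.5438 kW


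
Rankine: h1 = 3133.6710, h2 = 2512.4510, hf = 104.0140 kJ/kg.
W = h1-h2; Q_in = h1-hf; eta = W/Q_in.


W = 621.2200 kJ/kg
Q_in = 3029.6570 kJ/kg
eta = 0.2050 = 20.5046%

eta = 20.5046%


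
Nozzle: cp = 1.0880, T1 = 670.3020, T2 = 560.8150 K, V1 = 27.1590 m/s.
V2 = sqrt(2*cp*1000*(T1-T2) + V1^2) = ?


dT = 109.4870 K
2*cp*1000*dT = 238243.7120
V1^2 = 737.6113
V2 = sqrt(238981.3233) = 488.8572 m/s

488.8572 m/s


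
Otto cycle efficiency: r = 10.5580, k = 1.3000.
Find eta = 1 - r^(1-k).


r^(k-1) = 2.0280
eta = 1 - 1/2.0280 = 0.5069 = 50.6911%

50.6911%


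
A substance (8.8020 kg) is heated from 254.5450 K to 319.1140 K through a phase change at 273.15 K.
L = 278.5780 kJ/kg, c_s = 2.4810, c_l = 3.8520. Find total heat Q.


Q1 (sensible, solid) = 8.8020 * 2.4810 * 18.6050 = 406.2916 kJ
Q2 (latent) = 8.8020 * 278.5780 = 2452.0436 kJ
Q3 (sensible, liquid) = 8.8020 * 3.8520 * 45.9640 = 1558.4234 kJ
Q_total = 4416.7585 kJ

4416.7585 kJ


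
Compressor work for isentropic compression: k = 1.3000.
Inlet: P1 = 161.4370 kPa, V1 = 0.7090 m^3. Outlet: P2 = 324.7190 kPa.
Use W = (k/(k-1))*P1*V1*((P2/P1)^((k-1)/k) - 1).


(k-1)/k = 0.2308
(P2/P1)^exp = 1.1750
W = 4.3333 * 161.4370 * 0.7090 * (1.1750 - 1) = 86.8002 kJ

86.8002 kJ


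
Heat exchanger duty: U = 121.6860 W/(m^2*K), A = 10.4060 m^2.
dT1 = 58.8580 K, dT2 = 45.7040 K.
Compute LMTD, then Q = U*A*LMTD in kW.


LMTD = 52.0040 K
Q = 121.6860 * 10.4060 * 52.0040 = 65850.8562 W = 65.8509 kW

65.8509 kW


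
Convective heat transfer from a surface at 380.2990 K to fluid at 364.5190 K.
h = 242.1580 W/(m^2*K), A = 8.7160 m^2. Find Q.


dT = 15.7800 K
Q = 242.1580 * 8.7160 * 15.7800 = 33306.0432 W

33306.0432 W


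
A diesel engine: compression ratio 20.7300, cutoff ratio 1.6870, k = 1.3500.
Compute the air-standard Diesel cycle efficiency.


r^(k-1) = 2.8894
rc^k = 2.0258
eta = 0.6172 = 61.7193%

61.7193%


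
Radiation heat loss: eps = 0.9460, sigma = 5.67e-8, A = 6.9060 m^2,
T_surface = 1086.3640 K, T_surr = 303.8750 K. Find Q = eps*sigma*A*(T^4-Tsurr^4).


T^4 = 1.3928e+12
Tsurr^4 = 8.5267e+09
Q = 0.9460 * 5.67e-8 * 6.9060 * 1.3843e+12 = 512785.1036 W

512785.1036 W


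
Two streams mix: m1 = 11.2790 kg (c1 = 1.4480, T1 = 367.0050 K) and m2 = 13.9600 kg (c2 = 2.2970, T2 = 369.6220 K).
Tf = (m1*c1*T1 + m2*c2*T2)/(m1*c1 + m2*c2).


num = 17846.2661
den = 48.3981
Tf = 368.7389 K

368.7389 K


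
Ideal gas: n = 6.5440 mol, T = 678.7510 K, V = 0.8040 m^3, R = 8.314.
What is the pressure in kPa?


P = nRT/V = 6.5440 * 8.314 * 678.7510 / 0.8040
= 36928.6808 / 0.8040 = 45931.1950 Pa = 45.9312 kPa

45.9312 kPa


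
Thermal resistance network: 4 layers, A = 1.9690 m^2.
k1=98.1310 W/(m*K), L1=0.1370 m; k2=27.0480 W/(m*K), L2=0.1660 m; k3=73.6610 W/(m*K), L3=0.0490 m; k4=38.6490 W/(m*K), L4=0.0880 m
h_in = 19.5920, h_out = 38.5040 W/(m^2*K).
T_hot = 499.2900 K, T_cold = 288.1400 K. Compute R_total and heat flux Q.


R_conv_in = 1/(19.5920*1.9690) = 0.0259
R_1 = 0.1370/(98.1310*1.9690) = 0.0007
R_2 = 0.1660/(27.0480*1.9690) = 0.0031
R_3 = 0.0490/(73.6610*1.9690) = 0.0003
R_4 = 0.0880/(38.6490*1.9690) = 0.0012
R_conv_out = 1/(38.5040*1.9690) = 0.0132
R_total = 0.0444 K/W
Q = 211.1500 / 0.0444 = 4752.1294 W

R_total = 0.0444 K/W, Q = 4752.1294 W


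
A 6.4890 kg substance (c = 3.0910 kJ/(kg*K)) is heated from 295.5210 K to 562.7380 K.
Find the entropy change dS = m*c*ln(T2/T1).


T2/T1 = 1.9042
ln(T2/T1) = 0.6441
dS = 6.4890 * 3.0910 * 0.6441 = 12.9185 kJ/K

12.9185 kJ/K


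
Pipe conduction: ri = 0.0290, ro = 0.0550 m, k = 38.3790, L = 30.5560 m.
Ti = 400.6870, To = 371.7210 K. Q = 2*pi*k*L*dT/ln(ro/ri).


dT = 28.9660 K
ln(ro/ri) = 0.6400
Q = 2*pi*38.3790*30.5560*28.9660 / 0.6400 = 333467.2812 W

333467.2812 W


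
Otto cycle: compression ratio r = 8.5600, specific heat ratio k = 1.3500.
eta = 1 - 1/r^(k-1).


r^(k-1) = 2.1201
eta = 1 - 1/2.1201 = 0.5283 = 52.8334%

52.8334%


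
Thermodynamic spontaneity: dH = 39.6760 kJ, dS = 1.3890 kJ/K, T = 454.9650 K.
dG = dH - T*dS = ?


T*dS = 454.9650 * 1.3890 = 631.9464 kJ
dG = 39.6760 - 631.9464 = -592.2704 kJ (spontaneous)

dG = -592.2704 kJ, spontaneous


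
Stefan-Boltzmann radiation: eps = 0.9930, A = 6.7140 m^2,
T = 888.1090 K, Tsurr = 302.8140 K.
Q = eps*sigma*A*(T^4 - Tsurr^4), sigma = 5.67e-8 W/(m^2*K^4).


T^4 = 6.2211e+11
Tsurr^4 = 8.4082e+09
Q = 0.9930 * 5.67e-8 * 6.7140 * 6.1370e+11 = 231989.8075 W

231989.8075 W


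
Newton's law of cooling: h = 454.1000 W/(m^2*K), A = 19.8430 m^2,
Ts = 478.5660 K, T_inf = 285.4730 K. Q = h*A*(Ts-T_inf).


dT = 193.0930 K
Q = 454.1000 * 19.8430 * 193.0930 = 1739904.3116 W

1739904.3116 W


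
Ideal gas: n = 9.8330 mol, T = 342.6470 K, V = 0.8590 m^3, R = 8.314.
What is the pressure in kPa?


P = nRT/V = 9.8330 * 8.314 * 342.6470 / 0.8590
= 28011.9275 / 0.8590 = 32609.9272 Pa = 32.6099 kPa

32.6099 kPa


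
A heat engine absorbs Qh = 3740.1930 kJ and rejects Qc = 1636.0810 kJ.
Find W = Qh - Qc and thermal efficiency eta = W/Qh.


W = 3740.1930 - 1636.0810 = 2104.1120 kJ
eta = 2104.1120 / 3740.1930 = 0.5626 = 56.2568%

W = 2104.1120 kJ, eta = 56.2568%


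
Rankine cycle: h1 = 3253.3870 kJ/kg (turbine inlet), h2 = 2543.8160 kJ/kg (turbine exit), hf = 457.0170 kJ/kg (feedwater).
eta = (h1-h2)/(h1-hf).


W = 709.5710 kJ/kg
Q_in = 2796.3700 kJ/kg
eta = 0.2537 = 25.3747%

eta = 25.3747%


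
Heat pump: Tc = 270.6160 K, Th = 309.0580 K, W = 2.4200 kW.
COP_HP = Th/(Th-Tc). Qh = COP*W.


COP = 309.0580 / 38.4420 = 8.0396
Qh = 8.0396 * 2.4200 = 19.4558 kW

COP = 8.0396, Qh = 19.4558 kW


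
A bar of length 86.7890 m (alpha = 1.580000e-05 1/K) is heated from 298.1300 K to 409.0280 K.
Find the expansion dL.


dT = 110.8980 K
dL = 1.580000e-05 * 86.7890 * 110.8980 = 0.152071 m
L_final = 86.941071 m

dL = 0.152071 m


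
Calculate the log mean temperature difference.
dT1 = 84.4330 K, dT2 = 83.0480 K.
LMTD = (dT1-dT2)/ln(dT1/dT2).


dT1/dT2 = 1.0167
ln(dT1/dT2) = 0.0165
LMTD = 1.3850 / 0.0165 = 83.7386 K

83.7386 K
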